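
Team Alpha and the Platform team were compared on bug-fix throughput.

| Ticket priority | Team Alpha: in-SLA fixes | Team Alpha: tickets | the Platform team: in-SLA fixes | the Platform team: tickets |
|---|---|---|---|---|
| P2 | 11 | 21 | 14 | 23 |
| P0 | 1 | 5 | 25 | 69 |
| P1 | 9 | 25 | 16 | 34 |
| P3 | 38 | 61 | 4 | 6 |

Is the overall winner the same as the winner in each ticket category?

No

P2: Team Alpha 11/21 = 52.4%, the Platform team 14/23 = 60.9% → the Platform team
P0: Team Alpha 1/5 = 20.0%, the Platform team 25/69 = 36.2% → the Platform team
P1: Team Alpha 9/25 = 36.0%, the Platform team 16/34 = 47.1% → the Platform team
P3: Team Alpha 38/61 = 62.3%, the Platform team 4/6 = 66.7% → the Platform team
Overall: Team Alpha 59/112 = 52.7%, the Platform team 59/132 = 44.7% → Team Alpha
The Platform team wins each ticket group but Team Alpha wins overall — the comparison reverses. The Platform team's tickets skew toward P0, which has a lower base rate.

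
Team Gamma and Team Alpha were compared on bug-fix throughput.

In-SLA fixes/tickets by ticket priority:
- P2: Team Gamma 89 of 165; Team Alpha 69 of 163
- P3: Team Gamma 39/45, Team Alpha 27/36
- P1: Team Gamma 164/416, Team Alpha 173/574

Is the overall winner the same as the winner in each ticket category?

P2: Team Gamma 89/165 = 53.9%, Team Alpha 69/163 = 42.3% → Team Gamma
P3: Team Gamma 39/45 = 86.7%, Team Alpha 27/36 = 75.0% → Team Gamma
P1: Team Gamma 164/416 = 39.4%, Team Alpha 173/574 = 30.1% → Team Gamma
Overall: Team Gamma 292/626 = 46.6%, Team Alpha 269/773 = 34.8% → Team Gamma
Team Gamma wins overall and in every ticket group — no reversal.

Yes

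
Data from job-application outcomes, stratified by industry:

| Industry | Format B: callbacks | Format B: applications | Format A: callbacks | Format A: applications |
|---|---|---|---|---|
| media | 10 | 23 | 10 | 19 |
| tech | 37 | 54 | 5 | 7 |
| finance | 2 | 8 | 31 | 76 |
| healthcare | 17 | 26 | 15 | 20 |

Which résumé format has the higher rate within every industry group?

Media: Format B 10/23 = 43.5%, Format A 10/19 = 52.6% → Format A
Tech: Format B 37/54 = 68.5%, Format A 5/7 = 71.4% → Format A
Finance: Format B 2/8 = 25.0%, Format A 31/76 = 40.8% → Format A
Healthcare: Format B 17/26 = 65.4%, Format A 15/20 = 75.0% → Format A
Format A has the higher rate in all 4 groups.

Format A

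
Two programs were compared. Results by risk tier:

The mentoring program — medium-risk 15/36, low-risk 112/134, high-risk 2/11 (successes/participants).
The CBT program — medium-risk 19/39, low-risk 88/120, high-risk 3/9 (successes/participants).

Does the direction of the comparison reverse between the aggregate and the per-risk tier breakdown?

No

Medium-risk: the mentoring program 15/36 = 41.7%, the CBT program 19/39 = 48.7% → the CBT program
Low-risk: the mentoring program 112/134 = 83.6%, the CBT program 88/120 = 73.3% → the mentoring program
High-risk: the mentoring program 2/11 = 18.2%, the CBT program 3/9 = 33.3% → the CBT program
Overall: the mentoring program 129/181 = 71.3%, the CBT program 110/168 = 65.5% → the mentoring program
Neither sweeps: the mentoring program wins 1 of 3 groups, the CBT program wins 2. The mentoring program wins overall but not every group — no Simpson reversal.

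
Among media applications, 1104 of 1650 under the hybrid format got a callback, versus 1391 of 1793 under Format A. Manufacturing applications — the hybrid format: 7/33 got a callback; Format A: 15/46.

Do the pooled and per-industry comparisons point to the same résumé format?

Media: the hybrid format 1104/1650 = 66.9%, Format A 1391/1793 = 77.6% → Format A
Manufacturing: the hybrid format 7/33 = 21.2%, Format A 15/46 = 32.6% → Format A
Overall: the hybrid format 1111/1683 = 66.0%, Format A 1406/1839 = 76.5% → Format A
Format A wins overall and in every industry group — no reversal.

Yes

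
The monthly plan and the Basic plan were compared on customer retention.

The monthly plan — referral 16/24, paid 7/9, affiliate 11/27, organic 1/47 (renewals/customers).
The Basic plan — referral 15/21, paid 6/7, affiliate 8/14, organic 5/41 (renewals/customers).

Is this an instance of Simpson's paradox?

No

Referral: the monthly plan 16/24 = 66.7%, the Basic plan 15/21 = 71.4% → the Basic plan
Paid: the monthly plan 7/9 = 77.8%, the Basic plan 6/7 = 85.7% → the Basic plan
Affiliate: the monthly plan 11/27 = 40.7%, the Basic plan 8/14 = 57.1% → the Basic plan
Organic: the monthly plan 1/47 = 2.1%, the Basic plan 5/41 = 12.2% → the Basic plan
Overall: the monthly plan 35/107 = 32.7%, the Basic plan 34/83 = 41.0% → the Basic plan
The Basic plan wins overall and in every signup group — no reversal.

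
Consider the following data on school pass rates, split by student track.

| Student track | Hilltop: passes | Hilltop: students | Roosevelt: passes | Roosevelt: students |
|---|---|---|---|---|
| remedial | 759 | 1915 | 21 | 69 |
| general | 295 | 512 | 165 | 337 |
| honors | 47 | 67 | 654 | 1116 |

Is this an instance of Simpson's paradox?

Yes

Remedial: Hilltop 759/1915 = 39.6%, Roosevelt 21/69 = 30.4% → Hilltop
General: Hilltop 295/512 = 57.6%, Roosevelt 165/337 = 49.0% → Hilltop
Honors: Hilltop 47/67 = 70.1%, Roosevelt 654/1116 = 58.6% → Hilltop
Overall: Hilltop 1101/2494 = 44.1%, Roosevelt 840/1522 = 55.2% → Roosevelt
Hilltop wins each student group but Roosevelt wins overall — the comparison reverses. Hilltop's students skew toward remedial, which has a lower base rate.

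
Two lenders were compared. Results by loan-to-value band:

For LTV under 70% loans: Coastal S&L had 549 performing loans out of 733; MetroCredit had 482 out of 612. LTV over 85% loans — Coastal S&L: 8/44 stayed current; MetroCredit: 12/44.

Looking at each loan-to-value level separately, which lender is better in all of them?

LTV under 70%: Coastal S&L 549/733 = 74.9%, MetroCredit 482/612 = 78.8% → MetroCredit
LTV over 85%: Coastal S&L 8/44 = 18.2%, MetroCredit 12/44 = 27.3% → MetroCredit
MetroCredit has the higher rate in both groups.

MetroCredit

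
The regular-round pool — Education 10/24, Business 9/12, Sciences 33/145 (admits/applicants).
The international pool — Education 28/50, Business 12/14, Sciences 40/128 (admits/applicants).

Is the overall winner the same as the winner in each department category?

Yes

Education: the regular-round pool 10/24 = 41.7%, the international pool 28/50 = 56.0% → the international pool
Business: the regular-round pool 9/12 = 75.0%, the international pool 12/14 = 85.7% → the international pool
Sciences: the regular-round pool 33/145 = 22.8%, the international pool 40/128 = 31.2% → the international pool
Overall: the regular-round pool 52/181 = 28.7%, the international pool 80/192 = 41.7% → the international pool
The international pool wins overall and in every department group — no reversal.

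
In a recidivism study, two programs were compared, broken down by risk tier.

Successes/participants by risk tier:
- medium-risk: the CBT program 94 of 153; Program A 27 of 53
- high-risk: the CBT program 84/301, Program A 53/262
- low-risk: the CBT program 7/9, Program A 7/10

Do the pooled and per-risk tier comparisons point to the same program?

Medium-risk: the CBT program 94/153 = 61.4%, Program A 27/53 = 50.9% → the CBT program
High-risk: the CBT program 84/301 = 27.9%, Program A 53/262 = 20.2% → the CBT program
Low-risk: the CBT program 7/9 = 77.8%, Program A 7/10 = 70.0% → the CBT program
Overall: the CBT program 185/463 = 40.0%, Program A 87/325 = 26.8% → the CBT program
The CBT program wins overall and in every risk group — no reversal.

Yes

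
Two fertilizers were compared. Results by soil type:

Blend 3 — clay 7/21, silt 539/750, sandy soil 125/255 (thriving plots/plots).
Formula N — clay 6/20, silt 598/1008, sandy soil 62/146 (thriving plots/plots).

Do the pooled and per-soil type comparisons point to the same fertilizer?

Clay: Blend 3 7/21 = 33.3%, Formula N 6/20 = 30.0% → Blend 3
Silt: Blend 3 539/750 = 71.9%, Formula N 598/1008 = 59.3% → Blend 3
Sandy soil: Blend 3 125/255 = 49.0%, Formula N 62/146 = 42.5% → Blend 3
Overall: Blend 3 671/1026 = 65.4%, Formula N 666/1174 = 56.7% → Blend 3
Blend 3 wins overall and in every soil group — no reversal.

Yes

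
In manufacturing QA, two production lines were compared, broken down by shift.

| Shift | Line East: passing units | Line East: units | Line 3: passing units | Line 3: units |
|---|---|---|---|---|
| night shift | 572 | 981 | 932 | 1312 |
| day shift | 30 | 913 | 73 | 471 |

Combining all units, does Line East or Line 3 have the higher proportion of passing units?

Night shift: Line East 572/981 = 58.3%, Line 3 932/1312 = 71.0% → Line 3
Day shift: Line East 30/913 = 3.3%, Line 3 73/471 = 15.5% → Line 3
Overall: Line East 602/1894 = 31.8%, Line 3 1005/1783 = 56.4% → Line 3

Line 3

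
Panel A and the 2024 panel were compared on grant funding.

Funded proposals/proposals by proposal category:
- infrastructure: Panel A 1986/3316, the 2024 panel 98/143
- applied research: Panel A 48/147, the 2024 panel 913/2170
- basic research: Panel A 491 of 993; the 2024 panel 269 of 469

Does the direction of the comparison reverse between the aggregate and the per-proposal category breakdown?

Yes

Infrastructure: Panel A 1986/3316 = 59.9%, the 2024 panel 98/143 = 68.5% → the 2024 panel
Applied research: Panel A 48/147 = 32.7%, the 2024 panel 913/2170 = 42.1% → the 2024 panel
Basic research: Panel A 491/993 = 49.4%, the 2024 panel 269/469 = 57.4% → the 2024 panel
Overall: Panel A 2525/4456 = 56.7%, the 2024 panel 1280/2782 = 46.0% → Panel A
The 2024 panel wins each proposal group but Panel A wins overall — the comparison reverses. The 2024 panel's proposals skew toward applied research, which has a lower base rate.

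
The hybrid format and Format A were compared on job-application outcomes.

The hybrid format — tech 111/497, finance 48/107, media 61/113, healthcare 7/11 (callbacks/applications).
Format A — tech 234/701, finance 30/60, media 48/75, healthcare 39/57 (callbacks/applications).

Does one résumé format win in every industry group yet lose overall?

No

Tech: the hybrid format 111/497 = 22.3%, Format A 234/701 = 33.4% → Format A
Finance: the hybrid format 48/107 = 44.9%, Format A 30/60 = 50.0% → Format A
Media: the hybrid format 61/113 = 54.0%, Format A 48/75 = 64.0% → Format A
Healthcare: the hybrid format 7/11 = 63.6%, Format A 39/57 = 68.4% → Format A
Overall: the hybrid format 227/728 = 31.2%, Format A 351/893 = 39.3% → Format A
Format A wins overall and in every industry group — no reversal.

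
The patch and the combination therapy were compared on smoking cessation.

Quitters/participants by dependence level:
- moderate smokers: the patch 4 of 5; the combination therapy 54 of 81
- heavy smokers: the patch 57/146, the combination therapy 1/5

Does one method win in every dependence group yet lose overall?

Moderate smokers: the patch 4/5 = 80.0%, the combination therapy 54/81 = 66.7% → the patch
Heavy smokers: the patch 57/146 = 39.0%, the combination therapy 1/5 = 20.0% → the patch
Overall: the patch 61/151 = 40.4%, the combination therapy 55/86 = 64.0% → the combination therapy
The patch wins each dependence group but the combination therapy wins overall — the comparison reverses. The patch's participants skew toward heavy smokers, which has a lower base rate.

Yes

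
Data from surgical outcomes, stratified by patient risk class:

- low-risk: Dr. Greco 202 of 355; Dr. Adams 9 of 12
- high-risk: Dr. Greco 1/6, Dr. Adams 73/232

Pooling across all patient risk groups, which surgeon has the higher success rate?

Dr. Greco

Low-risk: Dr. Greco 202/355 = 56.9%, Dr. Adams 9/12 = 75.0% → Dr. Adams
High-risk: Dr. Greco 1/6 = 16.7%, Dr. Adams 73/232 = 31.5% → Dr. Adams
Overall: Dr. Greco 203/361 = 56.2%, Dr. Adams 82/244 = 33.6% → Dr. Greco
(Dr. Adams wins every patient risk group but Dr. Greco wins overall — Dr. Adams's operations skew toward the low-rate high-risk group.)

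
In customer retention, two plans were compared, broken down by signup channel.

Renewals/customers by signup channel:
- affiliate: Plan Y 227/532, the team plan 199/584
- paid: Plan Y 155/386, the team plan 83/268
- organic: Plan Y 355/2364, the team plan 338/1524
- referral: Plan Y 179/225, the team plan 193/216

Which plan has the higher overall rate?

the team plan

Affiliate: Plan Y 227/532 = 42.7%, the team plan 199/584 = 34.1% → Plan Y
Paid: Plan Y 155/386 = 40.2%, the team plan 83/268 = 31.0% → Plan Y
Organic: Plan Y 355/2364 = 15.0%, the team plan 338/1524 = 22.2% → the team plan
Referral: Plan Y 179/225 = 79.6%, the team plan 193/216 = 89.4% → the team plan
Overall: Plan Y 916/3507 = 26.1%, the team plan 813/2592 = 31.4% → the team plan
(Neither sweeps every signup group, but the team plan has the higher pooled rate.)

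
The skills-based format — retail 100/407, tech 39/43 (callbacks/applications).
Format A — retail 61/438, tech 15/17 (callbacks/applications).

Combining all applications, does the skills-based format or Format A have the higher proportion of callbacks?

Retail: the skills-based format 100/407 = 24.6%, Format A 61/438 = 13.9% → the skills-based format
Tech: the skills-based format 39/43 = 90.7%, Format A 15/17 = 88.2% → the skills-based format
Overall: the skills-based format 139/450 = 30.9%, Format A 76/455 = 16.7% → the skills-based format

the skills-based format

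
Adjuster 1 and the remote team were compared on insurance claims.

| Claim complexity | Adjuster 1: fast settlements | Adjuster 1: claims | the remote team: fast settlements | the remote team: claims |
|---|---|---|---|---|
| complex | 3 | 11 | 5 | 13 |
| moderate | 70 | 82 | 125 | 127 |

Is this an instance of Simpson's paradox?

Complex: Adjuster 1 3/11 = 27.3%, the remote team 5/13 = 38.5% → the remote team
Moderate: Adjuster 1 70/82 = 85.4%, the remote team 125/127 = 98.4% → the remote team
Overall: Adjuster 1 73/93 = 78.5%, the remote team 130/140 = 92.9% → the remote team
The remote team wins overall and in every claim group — no reversal.

No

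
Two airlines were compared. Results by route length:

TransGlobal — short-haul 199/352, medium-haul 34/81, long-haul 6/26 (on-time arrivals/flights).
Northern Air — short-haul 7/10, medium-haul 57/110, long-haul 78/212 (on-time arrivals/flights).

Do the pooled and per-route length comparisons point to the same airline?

Short-haul: TransGlobal 199/352 = 56.5%, Northern Air 7/10 = 70.0% → Northern Air
Medium-haul: TransGlobal 34/81 = 42.0%, Northern Air 57/110 = 51.8% → Northern Air
Long-haul: TransGlobal 6/26 = 23.1%, Northern Air 78/212 = 36.8% → Northern Air
Overall: TransGlobal 239/459 = 52.1%, Northern Air 142/332 = 42.8% → TransGlobal
Northern Air wins each route group but TransGlobal wins overall — the comparison reverses. Northern Air's flights skew toward long-haul, which has a lower base rate.

No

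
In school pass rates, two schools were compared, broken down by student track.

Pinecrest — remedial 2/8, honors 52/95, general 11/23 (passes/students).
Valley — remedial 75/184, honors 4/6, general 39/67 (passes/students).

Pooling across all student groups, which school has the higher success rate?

Pinecrest

Remedial: Pinecrest 2/8 = 25.0%, Valley 75/184 = 40.8% → Valley
Honors: Pinecrest 52/95 = 54.7%, Valley 4/6 = 66.7% → Valley
General: Pinecrest 11/23 = 47.8%, Valley 39/67 = 58.2% → Valley
Overall: Pinecrest 65/126 = 51.6%, Valley 118/257 = 45.9% → Pinecrest
(Valley wins every student group but Pinecrest wins overall — Valley's students skew toward the low-rate remedial group.)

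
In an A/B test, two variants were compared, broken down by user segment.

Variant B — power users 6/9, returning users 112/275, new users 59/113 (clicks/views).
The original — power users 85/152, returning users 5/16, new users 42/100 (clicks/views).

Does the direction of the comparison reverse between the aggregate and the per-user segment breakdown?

Yes

Power users: Variant B 6/9 = 66.7%, the original 85/152 = 55.9% → Variant B
Returning users: Variant B 112/275 = 40.7%, the original 5/16 = 31.2% → Variant B
New users: Variant B 59/113 = 52.2%, the original 42/100 = 42.0% → Variant B
Overall: Variant B 177/397 = 44.6%, the original 132/268 = 49.3% → the original
Variant B wins each user group but the original wins overall — the comparison reverses. Variant B's views skew toward returning users, which has a lower base rate.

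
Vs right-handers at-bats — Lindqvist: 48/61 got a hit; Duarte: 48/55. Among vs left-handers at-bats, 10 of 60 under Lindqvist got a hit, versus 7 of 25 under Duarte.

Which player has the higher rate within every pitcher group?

Vs right-handers: Lindqvist 48/61 = 78.7%, Duarte 48/55 = 87.3% → Duarte
Vs left-handers: Lindqvist 10/60 = 16.7%, Duarte 7/25 = 28.0% → Duarte
Duarte has the higher rate in both groups.

Duarte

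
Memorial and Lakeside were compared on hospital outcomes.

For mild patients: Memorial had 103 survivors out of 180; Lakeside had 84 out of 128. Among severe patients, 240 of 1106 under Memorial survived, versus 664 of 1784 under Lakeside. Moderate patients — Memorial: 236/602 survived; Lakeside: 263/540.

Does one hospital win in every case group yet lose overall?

Mild: Memorial 103/180 = 57.2%, Lakeside 84/128 = 65.6% → Lakeside
Severe: Memorial 240/1106 = 21.7%, Lakeside 664/1784 = 37.2% → Lakeside
Moderate: Memorial 236/602 = 39.2%, Lakeside 263/540 = 48.7% → Lakeside
Overall: Memorial 579/1888 = 30.7%, Lakeside 1011/2452 = 41.2% → Lakeside
Lakeside wins overall and in every case group — no reversal.

No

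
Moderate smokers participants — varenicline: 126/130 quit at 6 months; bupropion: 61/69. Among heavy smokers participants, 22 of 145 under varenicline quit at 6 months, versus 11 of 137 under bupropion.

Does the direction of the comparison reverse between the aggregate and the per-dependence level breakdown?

Moderate smokers: varenicline 126/130 = 96.9%, bupropion 61/69 = 88.4% → varenicline
Heavy smokers: varenicline 22/145 = 15.2%, bupropion 11/137 = 8.0% → varenicline
Overall: varenicline 148/275 = 53.8%, bupropion 72/206 = 35.0% → varenicline
Varenicline wins overall and in every dependence group — no reversal.

No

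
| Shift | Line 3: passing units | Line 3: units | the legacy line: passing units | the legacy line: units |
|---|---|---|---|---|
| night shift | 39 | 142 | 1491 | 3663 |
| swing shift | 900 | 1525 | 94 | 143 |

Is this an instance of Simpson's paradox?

Night shift: Line 3 39/142 = 27.5%, the legacy line 1491/3663 = 40.7% → the legacy line
Swing shift: Line 3 900/1525 = 59.0%, the legacy line 94/143 = 65.7% → the legacy line
Overall: Line 3 939/1667 = 56.3%, the legacy line 1585/3806 = 41.6% → Line 3
The legacy line wins each shift group but Line 3 wins overall — the comparison reverses. The legacy line's units skew toward night shift, which has a lower base rate.

Yes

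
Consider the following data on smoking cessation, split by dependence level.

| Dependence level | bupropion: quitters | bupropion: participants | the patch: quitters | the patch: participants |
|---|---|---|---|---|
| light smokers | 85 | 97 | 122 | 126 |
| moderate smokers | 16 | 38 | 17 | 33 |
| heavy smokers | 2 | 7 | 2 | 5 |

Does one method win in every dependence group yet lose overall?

No

Light smokers: bupropion 85/97 = 87.6%, the patch 122/126 = 96.8% → the patch
Moderate smokers: bupropion 16/38 = 42.1%, the patch 17/33 = 51.5% → the patch
Heavy smokers: bupropion 2/7 = 28.6%, the patch 2/5 = 40.0% → the patch
Overall: bupropion 103/142 = 72.5%, the patch 141/164 = 86.0% → the patch
The patch wins overall and in every dependence group — no reversal.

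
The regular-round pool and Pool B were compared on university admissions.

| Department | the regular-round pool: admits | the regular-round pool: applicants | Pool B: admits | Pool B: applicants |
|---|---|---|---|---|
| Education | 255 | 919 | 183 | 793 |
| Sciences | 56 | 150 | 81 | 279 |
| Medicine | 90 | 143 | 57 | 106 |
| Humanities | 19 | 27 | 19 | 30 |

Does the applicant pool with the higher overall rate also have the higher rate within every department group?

Education: the regular-round pool 255/919 = 27.7%, Pool B 183/793 = 23.1% → the regular-round pool
Sciences: the regular-round pool 56/150 = 37.3%, Pool B 81/279 = 29.0% → the regular-round pool
Medicine: the regular-round pool 90/143 = 62.9%, Pool B 57/106 = 53.8% → the regular-round pool
Humanities: the regular-round pool 19/27 = 70.4%, Pool B 19/30 = 63.3% → the regular-round pool
Overall: the regular-round pool 420/1239 = 33.9%, Pool B 340/1208 = 28.1% → the regular-round pool
The regular-round pool wins overall and in every department group — no reversal.

Yes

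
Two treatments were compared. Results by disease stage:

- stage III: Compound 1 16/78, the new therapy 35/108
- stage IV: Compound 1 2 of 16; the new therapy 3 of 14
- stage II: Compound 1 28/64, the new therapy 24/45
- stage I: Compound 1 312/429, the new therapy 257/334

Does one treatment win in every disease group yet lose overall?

Stage III: Compound 1 16/78 = 20.5%, the new therapy 35/108 = 32.4% → the new therapy
Stage IV: Compound 1 2/16 = 12.5%, the new therapy 3/14 = 21.4% → the new therapy
Stage II: Compound 1 28/64 = 43.8%, the new therapy 24/45 = 53.3% → the new therapy
Stage I: Compound 1 312/429 = 72.7%, the new therapy 257/334 = 76.9% → the new therapy
Overall: Compound 1 358/587 = 61.0%, the new therapy 319/501 = 63.7% → the new therapy
The new therapy wins overall and in every disease group — no reversal.

No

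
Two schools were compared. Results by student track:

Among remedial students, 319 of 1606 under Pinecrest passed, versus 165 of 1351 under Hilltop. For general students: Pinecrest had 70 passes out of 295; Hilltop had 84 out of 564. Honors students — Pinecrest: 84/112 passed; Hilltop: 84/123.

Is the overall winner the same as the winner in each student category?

Yes

Remedial: Pinecrest 319/1606 = 19.9%, Hilltop 165/1351 = 12.2% → Pinecrest
General: Pinecrest 70/295 = 23.7%, Hilltop 84/564 = 14.9% → Pinecrest
Honors: Pinecrest 84/112 = 75.0%, Hilltop 84/123 = 68.3% → Pinecrest
Overall: Pinecrest 473/2013 = 23.5%, Hilltop 333/2038 = 16.3% → Pinecrest
Pinecrest wins overall and in every student group — no reversal.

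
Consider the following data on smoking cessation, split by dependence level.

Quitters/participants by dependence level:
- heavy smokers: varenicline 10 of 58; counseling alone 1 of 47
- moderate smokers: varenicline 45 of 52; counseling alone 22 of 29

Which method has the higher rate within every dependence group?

varenicline

Heavy smokers: varenicline 10/58 = 17.2%, counseling alone 1/47 = 2.1% → varenicline
Moderate smokers: varenicline 45/52 = 86.5%, counseling alone 22/29 = 75.9% → varenicline
Varenicline has the higher rate in both groups.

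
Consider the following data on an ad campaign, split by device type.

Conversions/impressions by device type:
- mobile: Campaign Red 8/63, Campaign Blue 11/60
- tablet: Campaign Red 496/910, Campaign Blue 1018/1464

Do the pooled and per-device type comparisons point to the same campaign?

Yes

Mobile: Campaign Red 8/63 = 12.7%, Campaign Blue 11/60 = 18.3% → Campaign Blue
Tablet: Campaign Red 496/910 = 54.5%, Campaign Blue 1018/1464 = 69.5% → Campaign Blue
Overall: Campaign Red 504/973 = 51.8%, Campaign Blue 1029/1524 = 67.5% → Campaign Blue
Campaign Blue wins overall and in every device group — no reversal.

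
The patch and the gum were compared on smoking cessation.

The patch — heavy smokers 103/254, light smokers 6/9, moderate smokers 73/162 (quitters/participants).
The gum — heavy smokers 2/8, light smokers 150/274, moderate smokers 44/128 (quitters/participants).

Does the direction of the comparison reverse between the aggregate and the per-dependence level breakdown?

Heavy smokers: the patch 103/254 = 40.6%, the gum 2/8 = 25.0% → the patch
Light smokers: the patch 6/9 = 66.7%, the gum 150/274 = 54.7% → the patch
Moderate smokers: the patch 73/162 = 45.1%, the gum 44/128 = 34.4% → the patch
Overall: the patch 182/425 = 42.8%, the gum 196/410 = 47.8% → the gum
The patch wins each dependence group but the gum wins overall — the comparison reverses. The patch's participants skew toward heavy smokers, which has a lower base rate.

Yes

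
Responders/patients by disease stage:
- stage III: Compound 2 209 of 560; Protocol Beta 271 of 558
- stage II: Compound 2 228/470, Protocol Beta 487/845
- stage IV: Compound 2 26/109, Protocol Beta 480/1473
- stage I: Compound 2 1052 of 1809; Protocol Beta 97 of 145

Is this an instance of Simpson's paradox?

Stage III: Compound 2 209/560 = 37.3%, Protocol Beta 271/558 = 48.6% → Protocol Beta
Stage II: Compound 2 228/470 = 48.5%, Protocol Beta 487/845 = 57.6% → Protocol Beta
Stage IV: Compound 2 26/109 = 23.9%, Protocol Beta 480/1473 = 32.6% → Protocol Beta
Stage I: Compound 2 1052/1809 = 58.2%, Protocol Beta 97/145 = 66.9% → Protocol Beta
Overall: Compound 2 1515/2948 = 51.4%, Protocol Beta 1335/3021 = 44.2% → Compound 2
Protocol Beta wins each disease group but Compound 2 wins overall — the comparison reverses. Protocol Beta's patients skew toward stage IV, which has a lower base rate.

Yes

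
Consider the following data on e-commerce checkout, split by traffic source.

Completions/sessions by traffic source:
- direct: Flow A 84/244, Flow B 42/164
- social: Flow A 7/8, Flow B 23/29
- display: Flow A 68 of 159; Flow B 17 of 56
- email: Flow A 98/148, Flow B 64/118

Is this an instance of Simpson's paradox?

No

Direct: Flow A 84/244 = 34.4%, Flow B 42/164 = 25.6% → Flow A
Social: Flow A 7/8 = 87.5%, Flow B 23/29 = 79.3% → Flow A
Display: Flow A 68/159 = 42.8%, Flow B 17/56 = 30.4% → Flow A
Email: Flow A 98/148 = 66.2%, Flow B 64/118 = 54.2% → Flow A
Overall: Flow A 257/559 = 46.0%, Flow B 146/367 = 39.8% → Flow A
Flow A wins overall and in every traffic group — no reversal.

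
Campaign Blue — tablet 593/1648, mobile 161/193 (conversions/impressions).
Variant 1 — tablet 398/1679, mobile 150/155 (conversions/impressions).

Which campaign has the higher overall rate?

Tablet: Campaign Blue 593/1648 = 36.0%, Variant 1 398/1679 = 23.7% → Campaign Blue
Mobile: Campaign Blue 161/193 = 83.4%, Variant 1 150/155 = 96.8% → Variant 1
Overall: Campaign Blue 754/1841 = 41.0%, Variant 1 548/1834 = 29.9% → Campaign Blue
(Neither sweeps every device group, but Campaign Blue has the higher pooled rate.)

Campaign Blue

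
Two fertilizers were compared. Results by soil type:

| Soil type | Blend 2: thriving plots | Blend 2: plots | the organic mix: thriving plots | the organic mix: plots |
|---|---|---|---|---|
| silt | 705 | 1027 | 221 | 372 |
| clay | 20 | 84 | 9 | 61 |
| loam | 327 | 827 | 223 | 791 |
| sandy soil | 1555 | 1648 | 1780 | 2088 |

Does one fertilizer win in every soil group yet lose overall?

Silt: Blend 2 705/1027 = 68.6%, the organic mix 221/372 = 59.4% → Blend 2
Clay: Blend 2 20/84 = 23.8%, the organic mix 9/61 = 14.8% → Blend 2
Loam: Blend 2 327/827 = 39.5%, the organic mix 223/791 = 28.2% → Blend 2
Sandy soil: Blend 2 1555/1648 = 94.4%, the organic mix 1780/2088 = 85.2% → Blend 2
Overall: Blend 2 2607/3586 = 72.7%, the organic mix 2233/3312 = 67.4% → Blend 2
Blend 2 wins overall and in every soil group — no reversal.

No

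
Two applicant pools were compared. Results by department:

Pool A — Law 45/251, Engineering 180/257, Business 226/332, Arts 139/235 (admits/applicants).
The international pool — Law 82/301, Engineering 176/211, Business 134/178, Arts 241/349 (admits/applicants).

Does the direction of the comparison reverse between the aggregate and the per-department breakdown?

No

Law: Pool A 45/251 = 17.9%, the international pool 82/301 = 27.2% → the international pool
Engineering: Pool A 180/257 = 70.0%, the international pool 176/211 = 83.4% → the international pool
Business: Pool A 226/332 = 68.1%, the international pool 134/178 = 75.3% → the international pool
Arts: Pool A 139/235 = 59.1%, the international pool 241/349 = 69.1% → the international pool
Overall: Pool A 590/1075 = 54.9%, the international pool 633/1039 = 60.9% → the international pool
The international pool wins overall and in every department group — no reversal.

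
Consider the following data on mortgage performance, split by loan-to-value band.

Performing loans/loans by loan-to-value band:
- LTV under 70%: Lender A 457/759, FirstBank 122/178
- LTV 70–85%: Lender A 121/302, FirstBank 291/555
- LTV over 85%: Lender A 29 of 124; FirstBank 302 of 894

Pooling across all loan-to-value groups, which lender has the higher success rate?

LTV under 70%: Lender A 457/759 = 60.2%, FirstBank 122/178 = 68.5% → FirstBank
LTV 70–85%: Lender A 121/302 = 40.1%, FirstBank 291/555 = 52.4% → FirstBank
LTV over 85%: Lender A 29/124 = 23.4%, FirstBank 302/894 = 33.8% → FirstBank
Overall: Lender A 607/1185 = 51.2%, FirstBank 715/1627 = 43.9% → Lender A
(FirstBank wins every loan-to-value group but Lender A wins overall — FirstBank's loans skew toward the low-rate LTV over 85% group.)

Lender A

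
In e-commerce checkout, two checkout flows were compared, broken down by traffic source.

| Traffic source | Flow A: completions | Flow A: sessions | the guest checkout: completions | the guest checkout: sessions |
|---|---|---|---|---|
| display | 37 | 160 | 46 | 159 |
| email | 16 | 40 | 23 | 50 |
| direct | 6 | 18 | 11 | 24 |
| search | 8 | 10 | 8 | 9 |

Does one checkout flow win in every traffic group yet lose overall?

No

Display: Flow A 37/160 = 23.1%, the guest checkout 46/159 = 28.9% → the guest checkout
Email: Flow A 16/40 = 40.0%, the guest checkout 23/50 = 46.0% → the guest checkout
Direct: Flow A 6/18 = 33.3%, the guest checkout 11/24 = 45.8% → the guest checkout
Search: Flow A 8/10 = 80.0%, the guest checkout 8/9 = 88.9% → the guest checkout
Overall: Flow A 67/228 = 29.4%, the guest checkout 88/242 = 36.4% → the guest checkout
The guest checkout wins overall and in every traffic group — no reversal.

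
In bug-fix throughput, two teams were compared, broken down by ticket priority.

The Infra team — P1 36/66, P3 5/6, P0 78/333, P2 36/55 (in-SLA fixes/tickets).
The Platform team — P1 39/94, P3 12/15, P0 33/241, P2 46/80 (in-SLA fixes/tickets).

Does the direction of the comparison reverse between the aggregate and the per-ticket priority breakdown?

No

P1: the Infra team 36/66 = 54.5%, the Platform team 39/94 = 41.5% → the Infra team
P3: the Infra team 5/6 = 83.3%, the Platform team 12/15 = 80.0% → the Infra team
P0: the Infra team 78/333 = 23.4%, the Platform team 33/241 = 13.7% → the Infra team
P2: the Infra team 36/55 = 65.5%, the Platform team 46/80 = 57.5% → the Infra team
Overall: the Infra team 155/460 = 33.7%, the Platform team 130/430 = 30.2% → the Infra team
The Infra team wins overall and in every ticket group — no reversal.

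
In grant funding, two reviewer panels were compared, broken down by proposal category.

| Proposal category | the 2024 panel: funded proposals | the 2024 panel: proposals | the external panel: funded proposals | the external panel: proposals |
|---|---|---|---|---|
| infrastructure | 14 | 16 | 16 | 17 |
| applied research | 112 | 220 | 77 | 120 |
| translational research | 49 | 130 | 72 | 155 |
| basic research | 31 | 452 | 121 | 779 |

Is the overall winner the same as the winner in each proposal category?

Infrastructure: the 2024 panel 14/16 = 87.5%, the external panel 16/17 = 94.1% → the external panel
Applied research: the 2024 panel 112/220 = 50.9%, the external panel 77/120 = 64.2% → the external panel
Translational research: the 2024 panel 49/130 = 37.7%, the external panel 72/155 = 46.5% → the external panel
Basic research: the 2024 panel 31/452 = 6.9%, the external panel 121/779 = 15.5% → the external panel
Overall: the 2024 panel 206/818 = 25.2%, the external panel 286/1071 = 26.7% → the external panel
The external panel wins overall and in every proposal group — no reversal.

Yes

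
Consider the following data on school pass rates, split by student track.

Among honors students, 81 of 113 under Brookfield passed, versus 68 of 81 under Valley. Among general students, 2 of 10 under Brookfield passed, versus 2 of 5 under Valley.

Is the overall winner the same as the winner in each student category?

Honors: Brookfield 81/113 = 71.7%, Valley 68/81 = 84.0% → Valley
General: Brookfield 2/10 = 20.0%, Valley 2/5 = 40.0% → Valley
Overall: Brookfield 83/123 = 67.5%, Valley 70/86 = 81.4% → Valley
Valley wins overall and in every student group — no reversal.

Yes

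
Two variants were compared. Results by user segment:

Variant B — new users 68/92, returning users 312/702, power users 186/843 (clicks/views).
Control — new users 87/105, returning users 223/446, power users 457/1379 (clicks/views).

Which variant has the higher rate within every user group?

New users: Variant B 68/92 = 73.9%, Control 87/105 = 82.9% → Control
Returning users: Variant B 312/702 = 44.4%, Control 223/446 = 50.0% → Control
Power users: Variant B 186/843 = 22.1%, Control 457/1379 = 33.1% → Control
Control has the higher rate in all 3 groups.

Control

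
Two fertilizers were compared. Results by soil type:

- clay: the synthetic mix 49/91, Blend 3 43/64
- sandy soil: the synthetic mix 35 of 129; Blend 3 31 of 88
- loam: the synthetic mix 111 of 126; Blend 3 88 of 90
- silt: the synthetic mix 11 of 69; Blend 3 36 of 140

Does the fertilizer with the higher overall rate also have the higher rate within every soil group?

Yes

Clay: the synthetic mix 49/91 = 53.8%, Blend 3 43/64 = 67.2% → Blend 3
Sandy soil: the synthetic mix 35/129 = 27.1%, Blend 3 31/88 = 35.2% → Blend 3
Loam: the synthetic mix 111/126 = 88.1%, Blend 3 88/90 = 97.8% → Blend 3
Silt: the synthetic mix 11/69 = 15.9%, Blend 3 36/140 = 25.7% → Blend 3
Overall: the synthetic mix 206/415 = 49.6%, Blend 3 198/382 = 51.8% → Blend 3
Blend 3 wins overall and in every soil group — no reversal.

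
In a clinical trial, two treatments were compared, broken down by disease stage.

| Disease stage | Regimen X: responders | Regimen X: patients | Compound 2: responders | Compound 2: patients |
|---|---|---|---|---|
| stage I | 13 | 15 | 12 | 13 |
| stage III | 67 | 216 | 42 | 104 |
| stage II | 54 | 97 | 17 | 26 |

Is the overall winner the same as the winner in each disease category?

Yes

Stage I: Regimen X 13/15 = 86.7%, Compound 2 12/13 = 92.3% → Compound 2
Stage III: Regimen X 67/216 = 31.0%, Compound 2 42/104 = 40.4% → Compound 2
Stage II: Regimen X 54/97 = 55.7%, Compound 2 17/26 = 65.4% → Compound 2
Overall: Regimen X 134/328 = 40.9%, Compound 2 71/143 = 49.7% → Compound 2
Compound 2 wins overall and in every disease group — no reversal.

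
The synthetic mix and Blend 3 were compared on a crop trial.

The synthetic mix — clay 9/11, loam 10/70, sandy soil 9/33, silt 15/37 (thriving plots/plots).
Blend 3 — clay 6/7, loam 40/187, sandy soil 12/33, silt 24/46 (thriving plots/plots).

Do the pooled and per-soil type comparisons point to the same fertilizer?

Clay: the synthetic mix 9/11 = 81.8%, Blend 3 6/7 = 85.7% → Blend 3
Loam: the synthetic mix 10/70 = 14.3%, Blend 3 40/187 = 21.4% → Blend 3
Sandy soil: the synthetic mix 9/33 = 27.3%, Blend 3 12/33 = 36.4% → Blend 3
Silt: the synthetic mix 15/37 = 40.5%, Blend 3 24/46 = 52.2% → Blend 3
Overall: the synthetic mix 43/151 = 28.5%, Blend 3 82/273 = 30.0% → Blend 3
Blend 3 wins overall and in every soil group — no reversal.

Yes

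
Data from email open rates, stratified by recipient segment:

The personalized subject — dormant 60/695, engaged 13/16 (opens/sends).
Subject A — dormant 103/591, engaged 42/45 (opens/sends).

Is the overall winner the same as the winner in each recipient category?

Yes

Dormant: the personalized subject 60/695 = 8.6%, Subject A 103/591 = 17.4% → Subject A
Engaged: the personalized subject 13/16 = 81.2%, Subject A 42/45 = 93.3% → Subject A
Overall: the personalized subject 73/711 = 10.3%, Subject A 145/636 = 22.8% → Subject A
Subject A wins overall and in every recipient group — no reversal.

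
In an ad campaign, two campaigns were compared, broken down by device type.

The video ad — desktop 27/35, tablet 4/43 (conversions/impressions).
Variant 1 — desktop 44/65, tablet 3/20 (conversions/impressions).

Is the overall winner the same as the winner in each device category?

Desktop: the video ad 27/35 = 77.1%, Variant 1 44/65 = 67.7% → the video ad
Tablet: the video ad 4/43 = 9.3%, Variant 1 3/20 = 15.0% → Variant 1
Overall: the video ad 31/78 = 39.7%, Variant 1 47/85 = 55.3% → Variant 1
Neither sweeps: the video ad wins 1 of 2 groups, Variant 1 wins 1. Variant 1 wins overall but not every group — no Simpson reversal.

No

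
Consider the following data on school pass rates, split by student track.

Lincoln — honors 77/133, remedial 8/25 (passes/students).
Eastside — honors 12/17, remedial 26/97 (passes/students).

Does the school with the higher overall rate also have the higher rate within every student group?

No

Honors: Lincoln 77/133 = 57.9%, Eastside 12/17 = 70.6% → Eastside
Remedial: Lincoln 8/25 = 32.0%, Eastside 26/97 = 26.8% → Lincoln
Overall: Lincoln 85/158 = 53.8%, Eastside 38/114 = 33.3% → Lincoln
Neither sweeps: Lincoln wins 1 of 2 groups, Eastside wins 1. Lincoln wins overall but not every group — no Simpson reversal.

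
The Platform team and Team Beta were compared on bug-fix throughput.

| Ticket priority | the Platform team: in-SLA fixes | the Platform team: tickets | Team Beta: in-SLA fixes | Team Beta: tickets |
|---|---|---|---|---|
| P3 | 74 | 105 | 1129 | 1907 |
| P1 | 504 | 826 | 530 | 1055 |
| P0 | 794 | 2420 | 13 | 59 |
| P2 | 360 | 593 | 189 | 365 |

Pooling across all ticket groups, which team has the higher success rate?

P3: the Platform team 74/105 = 70.5%, Team Beta 1129/1907 = 59.2% → the Platform team
P1: the Platform team 504/826 = 61.0%, Team Beta 530/1055 = 50.2% → the Platform team
P0: the Platform team 794/2420 = 32.8%, Team Beta 13/59 = 22.0% → the Platform team
P2: the Platform team 360/593 = 60.7%, Team Beta 189/365 = 51.8% → the Platform team
Overall: the Platform team 1732/3944 = 43.9%, Team Beta 1861/3386 = 55.0% → Team Beta
(The Platform team wins every ticket group but Team Beta wins overall — the Platform team's tickets skew toward the low-rate P0 group.)

Team Beta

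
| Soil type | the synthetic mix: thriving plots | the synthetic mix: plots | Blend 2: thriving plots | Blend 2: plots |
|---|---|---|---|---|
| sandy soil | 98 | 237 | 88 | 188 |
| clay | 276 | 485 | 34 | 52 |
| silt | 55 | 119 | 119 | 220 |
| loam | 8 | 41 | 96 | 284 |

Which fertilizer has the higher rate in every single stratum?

Sandy soil: the synthetic mix 98/237 = 41.4%, Blend 2 88/188 = 46.8% → Blend 2
Clay: the synthetic mix 276/485 = 56.9%, Blend 2 34/52 = 65.4% → Blend 2
Silt: the synthetic mix 55/119 = 46.2%, Blend 2 119/220 = 54.1% → Blend 2
Loam: the synthetic mix 8/41 = 19.5%, Blend 2 96/284 = 33.8% → Blend 2
Blend 2 has the higher rate in all 4 groups.

Blend 2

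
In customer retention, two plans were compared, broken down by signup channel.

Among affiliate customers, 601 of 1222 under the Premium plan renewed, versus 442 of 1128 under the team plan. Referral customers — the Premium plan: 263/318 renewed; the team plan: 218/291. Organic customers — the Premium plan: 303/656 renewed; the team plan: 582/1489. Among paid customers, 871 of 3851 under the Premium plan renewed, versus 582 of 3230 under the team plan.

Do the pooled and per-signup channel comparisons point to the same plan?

Affiliate: the Premium plan 601/1222 = 49.2%, the team plan 442/1128 = 39.2% → the Premium plan
Referral: the Premium plan 263/318 = 82.7%, the team plan 218/291 = 74.9% → the Premium plan
Organic: the Premium plan 303/656 = 46.2%, the team plan 582/1489 = 39.1% → the Premium plan
Paid: the Premium plan 871/3851 = 22.6%, the team plan 582/3230 = 18.0% → the Premium plan
Overall: the Premium plan 2038/6047 = 33.7%, the team plan 1824/6138 = 29.7% → the Premium plan
The Premium plan wins overall and in every signup group — no reversal.

Yes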